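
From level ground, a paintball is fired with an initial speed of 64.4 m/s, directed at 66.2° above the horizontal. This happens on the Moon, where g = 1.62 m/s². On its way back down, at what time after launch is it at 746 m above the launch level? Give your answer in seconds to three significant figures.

Components: vₓ = 64.40 cos 66.2° = 25.99 m/s, v_y0 = 64.40 sin 66.2° = 58.92 m/s.
Height y(t) = 58.92 t − 0.8100 t² = 746 gives 0.8100 t² − 58.92 t + 746 = 0.
Quadratic formula: t = (58.92 ± √1054.9) / 1.62 = (58.92 ± 32.48) / 1.62 → t = 16.32 s or 56.42 s.
The descending-branch root is 56.42 s.

56.4 s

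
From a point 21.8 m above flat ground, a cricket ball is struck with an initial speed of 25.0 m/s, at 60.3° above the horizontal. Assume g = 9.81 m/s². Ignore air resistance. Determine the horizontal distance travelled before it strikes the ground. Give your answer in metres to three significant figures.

Horizontal component vₓ = 25.00 cos 60.3° = 12.39 m/s; vertical v_y0 = 25.00 sin 60.3° = 21.72 m/s.
With up positive and y = 0 at the ground: y(t) = 21.8 + (21.72) t − 4.905 t². Setting y = 0 and taking the positive root: t = [21.72 + √(21.72² + 2·9.81·21.8)] / 9.81 = (21.72 + 29.99) / 9.81 = 5.271 s.
Horizontal distance: R = vₓ t = 12.39 × 5.271 = 65.28 m.

65.3 m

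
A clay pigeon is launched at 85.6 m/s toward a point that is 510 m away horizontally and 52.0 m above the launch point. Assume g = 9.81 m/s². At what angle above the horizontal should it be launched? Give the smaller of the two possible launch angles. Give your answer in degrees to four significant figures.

Trajectory: y = x tanθ − g x² (1 + tan²θ)/(2v₀²). With x = 510, y = 52.0, v₀ = 85.6, g = 9.81:
174.1 tan²θ − 510 tanθ + (226.1) = 0.
tanθ = [510 ± √(510² − 4 × 174.1 × (226.1))] / (2 × 174.1) = (510 ± 320.3) / 348.2, giving tanθ = 0.5446 or 2.385.
θ = 28.57° or 67.25°; the smaller is 28.57°.

28.57°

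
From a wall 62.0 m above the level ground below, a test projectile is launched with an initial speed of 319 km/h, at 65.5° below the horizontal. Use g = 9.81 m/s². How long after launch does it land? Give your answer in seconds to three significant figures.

Convert: 319 km/h = 319/3.6 = 88.61 m/s.
Components: vₓ = 88.61 cos 65.5° = 36.75 m/s, v_y0 = −80.63 m/s (downward).
The projectile lands when y = 62.0 + (−80.63) t − ½·9.81·t² = 0. Positive root: t = (−80.63 + √(80.63² + 2·9.81·62.0)) / 9.81 = (−80.63 + 87.85) / 9.81 = 0.7360 s.

0.736 s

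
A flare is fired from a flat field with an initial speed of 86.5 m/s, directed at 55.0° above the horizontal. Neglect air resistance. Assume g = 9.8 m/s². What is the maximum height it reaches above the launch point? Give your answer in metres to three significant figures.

256 m

Resolve: vₓ = 86.50 cos 55.0° = 49.61 m/s and v_y0 = 86.50 sin 55.0° = 70.86 m/s.
At the apex v_y = 0, so H = v_y0²/(2g) = 70.86²/19.60 = 256.2 m.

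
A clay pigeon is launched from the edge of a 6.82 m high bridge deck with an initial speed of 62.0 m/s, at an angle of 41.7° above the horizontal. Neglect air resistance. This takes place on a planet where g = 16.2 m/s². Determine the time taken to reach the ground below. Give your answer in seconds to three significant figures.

Components: vₓ = 62.00 cos 41.7° = 46.29 m/s, v_y0 = 62.00 sin 41.7° = 41.24 m/s.
The projectile lands when y = 6.82 + (41.24) t − ½·16.2·t² = 0. Positive root: t = (41.24 + √(41.24² + 2·16.2·6.82)) / 16.2 = (41.24 + 43.84) / 16.2 = 5.252 s.

5.25 s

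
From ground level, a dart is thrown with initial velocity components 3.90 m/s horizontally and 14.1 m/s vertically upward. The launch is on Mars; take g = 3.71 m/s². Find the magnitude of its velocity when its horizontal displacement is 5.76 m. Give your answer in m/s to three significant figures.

9.46 m/s

Time to reach x = 5.76 m: t = x/vₓ = 5.76/3.900 = 1.477 s.
Vertical velocity there: v_y = v_y0 − g t = 14.10 − 3.71 × 1.477 = 8.621 m/s.
Speed: √(vₓ² + v_y²) = √(3.900² + 8.621²) = 9.462 m/s.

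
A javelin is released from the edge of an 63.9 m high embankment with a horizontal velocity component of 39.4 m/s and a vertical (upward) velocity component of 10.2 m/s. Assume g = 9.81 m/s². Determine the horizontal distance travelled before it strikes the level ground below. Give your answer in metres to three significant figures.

The projectile lands when y = 63.9 + (10.20) t − ½·9.81·t² = 0. Positive root: t = (10.20 + √(10.20² + 2·9.81·63.9)) / 9.81 = (10.20 + 36.85) / 9.81 = 4.796 s.
Horizontal distance: R = vₓ t = 39.40 × 4.796 = 189.0 m.

189 m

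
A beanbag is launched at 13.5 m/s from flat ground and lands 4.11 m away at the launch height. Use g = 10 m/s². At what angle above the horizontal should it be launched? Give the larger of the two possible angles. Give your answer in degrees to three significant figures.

83.5°

R = v₀² sin 2θ / g gives sin 2θ = gR/v₀² = 10.0·4.11/13.5² = 0.2255.
2θ = 13.03° or 180° − 13.03° = 167.0°, so θ = 6.517° or 83.48°.
The larger angle is 83.48°.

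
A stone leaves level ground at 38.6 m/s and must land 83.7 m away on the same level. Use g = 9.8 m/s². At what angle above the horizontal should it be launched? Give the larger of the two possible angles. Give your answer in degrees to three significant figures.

Level-ground range R = v₀² sin(2θ)/g ⇒ sin(2θ) = gR/v₀² = 9.80 × 83.7 / 38.6² = 0.5505.
2θ = 33.40° or 180° − 33.40° = 146.6°, so θ = 16.70° or 73.30°.
The larger angle is 73.30°.

73.3°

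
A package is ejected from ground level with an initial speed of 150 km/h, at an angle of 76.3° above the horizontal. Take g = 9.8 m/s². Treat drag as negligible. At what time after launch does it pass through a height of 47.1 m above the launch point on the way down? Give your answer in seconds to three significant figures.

Convert: 150 km/h = 150/3.6 = 41.67 m/s.
Horizontal component vₓ = 41.67 cos 76.3° = 9.868 m/s; vertical v_y0 = 41.67 sin 76.3° = 40.48 m/s.
Require v_y0 t − ½ g t² = 47.1, i.e. 4.900 t² − 40.48 t + 47.1 = 0.
Quadratic formula: t = (40.48 ± √715.57) / 9.80 = (40.48 ± 26.75) / 9.80 → t = 1.401 s or 6.860 s.
The descending-branch root is 6.860 s.

6.86 s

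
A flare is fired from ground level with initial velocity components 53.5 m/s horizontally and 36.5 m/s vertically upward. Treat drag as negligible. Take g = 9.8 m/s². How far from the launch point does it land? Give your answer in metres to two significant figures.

400 m

Flight time T = 2 v_y0 / g = 7.449 s.
Range: R = vₓ T = 53.50 × 7.449 = 398.5 m.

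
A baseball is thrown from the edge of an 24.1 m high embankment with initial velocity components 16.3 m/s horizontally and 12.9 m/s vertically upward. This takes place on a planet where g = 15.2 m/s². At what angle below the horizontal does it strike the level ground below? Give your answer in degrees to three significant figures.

The projectile lands when y = 24.1 + (12.90) t − ½·15.2·t² = 0. Positive root: t = (12.90 + √(12.90² + 2·15.2·24.1)) / 15.2 = (12.90 + 29.98) / 15.2 = 2.821 s.
At impact: v_y = v_y0 − g t = −29.98 m/s; vₓ = 16.30 m/s.
Angle below horizontal: arctan(|v_y|/vₓ) = arctan(29.98/16.30) = 61.47°.

61.5°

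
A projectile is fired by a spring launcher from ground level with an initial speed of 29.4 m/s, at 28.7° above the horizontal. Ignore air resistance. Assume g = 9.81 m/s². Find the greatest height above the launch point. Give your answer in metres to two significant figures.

10 m

Components: vₓ = 29.40 cos 28.7° = 25.79 m/s, v_y0 = 29.40 sin 28.7° = 14.12 m/s.
Maximum height: H = v_y0² / (2g) = 14.12² / (2 × 9.81) = 10.16 m.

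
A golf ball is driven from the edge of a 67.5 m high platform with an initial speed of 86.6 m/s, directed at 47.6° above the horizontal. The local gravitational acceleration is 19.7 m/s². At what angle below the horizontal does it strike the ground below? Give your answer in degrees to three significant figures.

vₓ = 86.60 cos 47.6° = 58.39 m/s; v_y0 = 86.60 sin 47.6° = 63.95 m/s.
Vertical motion (up positive, ground at y = 0): 9.850 t² − (63.95) t − 67.5 = 0, so t = (63.95 + √(63.95² + 2·19.7·67.5)) / 19.7 = (63.95 + 82.15) / 19.7 = 7.416 s.
At impact: v_y = v_y0 − g t = −82.15 m/s; vₓ = 58.39 m/s.
Angle below horizontal: arctan(|v_y|/vₓ) = arctan(82.15/58.39) = 54.59°.

54.6°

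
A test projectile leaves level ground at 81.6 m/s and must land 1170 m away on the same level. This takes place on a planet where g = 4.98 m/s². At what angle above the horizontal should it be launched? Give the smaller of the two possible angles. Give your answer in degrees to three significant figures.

From R = (v₀²/g) sin 2θ: sin 2θ = 4.98 × 1170 / 6658.6 = 0.8751.
2θ = 61.05° or 180° − 61.05° = 118.9°, so θ = 30.53° or 59.47°.
The smaller angle is 30.53°.

30.5°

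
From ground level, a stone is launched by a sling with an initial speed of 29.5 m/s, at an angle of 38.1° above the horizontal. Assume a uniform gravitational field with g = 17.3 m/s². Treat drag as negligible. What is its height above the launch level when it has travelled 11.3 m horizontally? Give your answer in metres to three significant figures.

6.81 m

Components: vₓ = 29.50 cos 38.1° = 23.21 m/s, v_y0 = 29.50 sin 38.1° = 18.20 m/s.
At x = 11.3 m, t = x/vₓ = 11.3/23.21 = 0.4868 s.
Height: y = v_y0 t − ½ g t² = 18.20 × 0.4868 − 8.650 × 0.4868² = 8.860 − 2.050 = 6.811 m.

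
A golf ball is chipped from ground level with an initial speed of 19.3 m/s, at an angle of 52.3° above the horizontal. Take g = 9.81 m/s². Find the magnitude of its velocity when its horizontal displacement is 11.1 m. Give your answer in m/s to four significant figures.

13.26 m/s

Components: vₓ = 19.30 cos 52.3° = 11.80 m/s, v_y0 = 19.30 sin 52.3° = 15.27 m/s.
x = vₓ t ⇒ t = 11.1/11.80 = 0.9405 s.
Vertical velocity there: v_y = v_y0 − g t = 15.27 − 9.81 × 0.9405 = 6.044 m/s.
Speed: √(vₓ² + v_y²) = √(11.80² + 6.044²) = 13.26 m/s.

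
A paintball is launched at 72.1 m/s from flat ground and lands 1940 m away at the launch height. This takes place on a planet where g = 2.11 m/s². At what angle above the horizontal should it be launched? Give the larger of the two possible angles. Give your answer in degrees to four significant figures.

64.03°

Level-ground range R = v₀² sin(2θ)/g ⇒ sin(2θ) = gR/v₀² = 2.11 × 1940 / 72.1² = 0.7874.
2θ = 51.95° or 180° − 51.95° = 128.1°, so θ = 25.97° or 64.03°.
The larger angle is 64.03°.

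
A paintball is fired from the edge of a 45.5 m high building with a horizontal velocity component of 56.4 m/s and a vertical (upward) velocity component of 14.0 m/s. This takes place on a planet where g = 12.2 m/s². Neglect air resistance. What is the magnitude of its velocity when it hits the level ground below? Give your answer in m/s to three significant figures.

67.0 m/s

The projectile lands when y = 45.5 + (14.00) t − ½·12.2·t² = 0. Positive root: t = (14.00 + √(14.00² + 2·12.2·45.5)) / 12.2 = (14.00 + 36.14) / 12.2 = 4.110 s.
Vertical velocity at impact: v_y = v_y0 − g t = 14.00 − 12.2 × 4.110 = −36.14 m/s.
Speed: |v| = √(vₓ² + v_y²) = √(56.40² + 36.14²) = 66.99 m/s.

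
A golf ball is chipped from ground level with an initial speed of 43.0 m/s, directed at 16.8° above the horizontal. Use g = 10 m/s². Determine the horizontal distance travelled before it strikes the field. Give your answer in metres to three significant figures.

102 m

Resolve: vₓ = 43.00 cos 16.8° = 41.16 m/s and v_y0 = 43.00 sin 16.8° = 12.43 m/s.
Flight time T = 2 v_y0 / g = 2.486 s.
Horizontal distance R = vₓ T = 41.16 × 2.486 = 102.3 m.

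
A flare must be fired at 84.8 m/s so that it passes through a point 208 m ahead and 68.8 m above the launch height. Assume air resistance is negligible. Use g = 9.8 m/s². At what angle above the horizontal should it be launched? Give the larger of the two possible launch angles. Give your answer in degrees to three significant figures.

81.3°

Trajectory: y = x tanθ − g x² (1 + tan²θ)/(2v₀²). With x = 208, y = 68.8, v₀ = 84.8, g = 9.80:
29.48 tan²θ − 208 tanθ + (98.28) = 0.
tanθ = [208 ± √(208² − 4 × 29.48 × (98.28))] / (2 × 29.48) = (208 ± 178.0) / 58.96, giving tanθ = 0.5093 or 6.546.
θ = 26.99° or 81.31°; the larger is 81.31°.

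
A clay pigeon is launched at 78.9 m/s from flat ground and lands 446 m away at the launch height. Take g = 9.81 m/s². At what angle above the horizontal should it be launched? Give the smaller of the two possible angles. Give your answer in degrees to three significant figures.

R = v₀² sin 2θ / g gives sin 2θ = gR/v₀² = 9.81·446/78.9² = 0.7028.
2θ = 44.65° or 180° − 44.65° = 135.3°, so θ = 22.33° or 67.67°.
The smaller angle is 22.33°.

22.3°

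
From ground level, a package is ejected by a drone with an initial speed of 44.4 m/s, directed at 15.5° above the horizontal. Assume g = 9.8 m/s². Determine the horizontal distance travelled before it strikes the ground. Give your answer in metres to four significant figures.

Resolve: vₓ = 44.40 cos 15.5° = 42.79 m/s and v_y0 = 44.40 sin 15.5° = 11.87 m/s.
Time aloft: T = 2 v_y0 / g = 2 × 11.87 / 9.80 = 2.422 s.
Range: R = vₓ T = 42.79 × 2.422 = 103.6 m.

103.6 m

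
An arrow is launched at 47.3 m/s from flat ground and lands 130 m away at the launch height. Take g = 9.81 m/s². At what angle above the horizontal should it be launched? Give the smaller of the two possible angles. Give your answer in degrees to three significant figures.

17.4°

From R = (v₀²/g) sin 2θ: sin 2θ = 9.81 × 130 / 2237.3 = 0.5700.
2θ = 34.75° or 180° − 34.75° = 145.2°, so θ = 17.38° or 72.62°.
The smaller angle is 17.38°.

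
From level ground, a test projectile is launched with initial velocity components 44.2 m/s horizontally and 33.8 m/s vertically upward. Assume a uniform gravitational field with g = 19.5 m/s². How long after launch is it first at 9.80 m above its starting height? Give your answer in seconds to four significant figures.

0.3194 s

Height y(t) = 33.80 t − 9.750 t² = 9.80 gives 9.750 t² − 33.80 t + 9.80 = 0.
t = [33.80 ± √(33.80² − 2·19.5·9.80)] / 19.5 = (33.80 ± 27.57) / 19.5, so t = 0.3194 s or t = 3.147 s.
The first (ascending) time is 0.3194 s.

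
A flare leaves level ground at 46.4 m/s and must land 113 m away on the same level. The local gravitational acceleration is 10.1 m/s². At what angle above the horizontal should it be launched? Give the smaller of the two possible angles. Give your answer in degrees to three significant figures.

16.0°

Level-ground range R = v₀² sin(2θ)/g ⇒ sin(2θ) = gR/v₀² = 10.1 × 113 / 46.4² = 0.5301.
2θ = 32.01° or 180° − 32.01° = 148.0°, so θ = 16.01° or 73.99°.
The smaller angle is 16.01°.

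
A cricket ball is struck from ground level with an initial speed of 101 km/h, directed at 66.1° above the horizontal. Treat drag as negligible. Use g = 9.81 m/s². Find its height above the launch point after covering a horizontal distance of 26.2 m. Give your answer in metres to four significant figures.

Convert: 101 km/h = 101/3.6 = 28.06 m/s.
Components: vₓ = 28.06 cos 66.1° = 11.37 m/s, v_y0 = 28.06 sin 66.1° = 25.65 m/s.
At x = 26.2 m, t = x/vₓ = 26.2/11.37 = 2.305 s.
Height: y = v_y0 t − ½ g t² = 25.65 × 2.305 − 4.905 × 2.305² = 59.12 − 26.06 = 33.06 m.

33.06 m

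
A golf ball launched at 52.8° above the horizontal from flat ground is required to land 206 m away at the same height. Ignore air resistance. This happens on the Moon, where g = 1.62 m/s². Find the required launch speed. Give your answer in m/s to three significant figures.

Level-ground range: R = v₀² sin(2θ)/g, so v₀ = √(gR / sin 2θ).
v₀ = √(1.62 × 206 / sin 105.6°) = √(333.7 / 0.9632) = √346.48 = 18.61 m/s.

18.6 m/s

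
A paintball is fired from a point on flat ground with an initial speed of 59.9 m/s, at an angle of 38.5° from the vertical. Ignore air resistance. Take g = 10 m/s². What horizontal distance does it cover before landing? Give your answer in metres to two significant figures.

Components: vₓ = 59.90 sin 38.5° = 37.29 m/s, v_y0 = 59.90 cos 38.5° = 46.88 m/s.
Time aloft: T = 2 v_y0 / g = 2 × 46.88 / 10.0 = 9.376 s.
Range: R = vₓ T = 37.29 × 9.376 = 349.6 m.

350 m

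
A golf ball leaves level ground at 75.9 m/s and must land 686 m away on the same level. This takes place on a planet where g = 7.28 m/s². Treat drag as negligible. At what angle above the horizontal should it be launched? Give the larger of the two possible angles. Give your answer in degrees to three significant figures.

R = v₀² sin 2θ / g gives sin 2θ = gR/v₀² = 7.28·686/75.9² = 0.8669.
2θ = 60.10° or 180° − 60.10° = 119.9°, so θ = 30.05° or 59.95°.
The larger angle is 59.95°.

59.9°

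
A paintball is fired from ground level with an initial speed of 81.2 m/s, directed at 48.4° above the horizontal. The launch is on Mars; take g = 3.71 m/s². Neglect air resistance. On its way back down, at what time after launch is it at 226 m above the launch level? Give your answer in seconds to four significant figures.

28.45 s

vₓ = 81.20 cos 48.4° = 53.91 m/s; v_y0 = 81.20 sin 48.4° = 60.72 m/s.
Height y(t) = 60.72 t − 1.855 t² = 226 gives 1.855 t² − 60.72 t + 226 = 0.
Quadratic formula: t = (60.72 ± √2010.1) / 3.71 = (60.72 ± 44.83) / 3.71 → t = 4.282 s or 28.45 s.
The descending-branch root is 28.45 s.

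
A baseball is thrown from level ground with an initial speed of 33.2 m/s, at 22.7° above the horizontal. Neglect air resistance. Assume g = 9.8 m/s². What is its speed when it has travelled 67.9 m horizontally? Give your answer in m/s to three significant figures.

Components: vₓ = 33.20 cos 22.7° = 30.63 m/s, v_y0 = 33.20 sin 22.7° = 12.81 m/s.
Time to reach x = 67.9 m: t = x/vₓ = 67.9/30.63 = 2.217 s.
Vertical velocity there: v_y = v_y0 − g t = 12.81 − 9.80 × 2.217 = −8.914 m/s.
Speed: √(vₓ² + v_y²) = √(30.63² + 8.914²) = 31.90 m/s.

31.9 m/s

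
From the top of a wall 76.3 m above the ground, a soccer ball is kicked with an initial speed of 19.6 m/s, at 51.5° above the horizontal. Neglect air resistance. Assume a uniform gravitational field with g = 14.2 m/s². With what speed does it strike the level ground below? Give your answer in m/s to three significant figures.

vₓ = 19.60 cos 51.5° = 12.20 m/s; v_y0 = 19.60 sin 51.5° = 15.34 m/s.
With up positive and y = 0 at the ground: y(t) = 76.3 + (15.34) t − 7.100 t². Setting y = 0 and taking the positive root: t = [15.34 + √(15.34² + 2·14.2·76.3)] / 14.2 = (15.34 + 49.01) / 14.2 = 4.532 s.
Vertical velocity at impact: v_y = v_y0 − g t = 15.34 − 14.2 × 4.532 = −49.01 m/s.
Speed: |v| = √(vₓ² + v_y²) = √(12.20² + 49.01²) = 50.51 m/s.

50.5 m/s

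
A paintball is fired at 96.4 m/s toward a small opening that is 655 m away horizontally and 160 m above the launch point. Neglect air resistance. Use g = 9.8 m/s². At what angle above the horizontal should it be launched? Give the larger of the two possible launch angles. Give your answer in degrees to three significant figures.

64.2°

Trajectory: y = x tanθ − g x² (1 + tan²θ)/(2v₀²). With x = 655, y = 160, v₀ = 96.4, g = 9.80:
226.2 tan²θ − 655 tanθ + (386.2) = 0.
tanθ = [655 ± √(655² − 4 × 226.2 × (386.2))] / (2 × 226.2) = (655 ± 282.0) / 452.4, giving tanθ = 0.8243 or 2.071.
θ = 39.50° or 64.23°; the larger is 64.23°.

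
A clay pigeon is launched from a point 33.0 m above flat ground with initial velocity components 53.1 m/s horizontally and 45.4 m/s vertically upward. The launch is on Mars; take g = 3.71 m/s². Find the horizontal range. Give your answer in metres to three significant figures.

Vertical motion (up positive, ground at y = 0): 1.855 t² − (45.40) t − 33.0 = 0, so t = (45.40 + √(45.40² + 2·3.71·33.0)) / 3.71 = (45.40 + 48.02) / 3.71 = 25.18 s.
Horizontal distance: R = vₓ t = 53.10 × 25.18 = 1337 m.

1340 m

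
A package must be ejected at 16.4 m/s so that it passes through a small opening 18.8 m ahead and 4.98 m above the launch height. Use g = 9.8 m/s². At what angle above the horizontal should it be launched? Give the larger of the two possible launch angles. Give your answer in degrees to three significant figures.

Trajectory: y = x tanθ − g x² (1 + tan²θ)/(2v₀²). With x = 18.8, y = 4.98, v₀ = 16.4, g = 9.80:
6.439 tan²θ − 18.8 tanθ + (11.42) = 0.
tanθ = [18.8 ± √(18.8² − 4 × 6.439 × (11.42))] / (2 × 6.439) = (18.8 ± 7.702) / 12.88, giving tanθ = 0.8617 or 2.058.
θ = 40.75° or 64.08°; the larger is 64.08°.

64.1°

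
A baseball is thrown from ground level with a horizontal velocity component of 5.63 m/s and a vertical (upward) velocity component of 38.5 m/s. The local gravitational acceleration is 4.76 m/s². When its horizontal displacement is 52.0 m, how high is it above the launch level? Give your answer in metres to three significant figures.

At x = 52.0 m, t = x/vₓ = 52.0/5.630 = 9.236 s.
Height: y = v_y0 t − ½ g t² = 38.50 × 9.236 − 2.380 × 9.236² = 355.6 − 203.0 = 152.6 m.

153 m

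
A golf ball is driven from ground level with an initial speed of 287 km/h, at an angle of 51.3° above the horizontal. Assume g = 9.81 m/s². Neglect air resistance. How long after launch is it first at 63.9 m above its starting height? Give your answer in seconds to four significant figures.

Convert: 287 km/h = 287/3.6 = 79.72 m/s.
Horizontal component vₓ = 79.72 cos 51.3° = 49.85 m/s; vertical v_y0 = 79.72 sin 51.3° = 62.22 m/s.
Require v_y0 t − ½ g t² = 63.9, i.e. 4.905 t² − 62.22 t + 63.9 = 0.
t = [62.22 ± √(62.22² − 2·9.81·63.9)] / 9.81 = (62.22 ± 51.16) / 9.81, so t = 1.127 s or t = 11.56 s.
The first (ascending) time is 1.127 s.

1.127 s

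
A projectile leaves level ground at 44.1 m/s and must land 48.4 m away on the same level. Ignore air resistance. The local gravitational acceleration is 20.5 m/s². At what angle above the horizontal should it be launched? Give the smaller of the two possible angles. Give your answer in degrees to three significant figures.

15.3°

Level-ground range R = v₀² sin(2θ)/g ⇒ sin(2θ) = gR/v₀² = 20.5 × 48.4 / 44.1² = 0.5102.
2θ = 30.68° or 180° − 30.68° = 149.3°, so θ = 15.34° or 74.66°.
The smaller angle is 15.34°.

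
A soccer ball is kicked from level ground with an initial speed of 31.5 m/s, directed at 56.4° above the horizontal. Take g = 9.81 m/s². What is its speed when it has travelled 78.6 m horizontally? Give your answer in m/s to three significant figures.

25.1 m/s

Components: vₓ = 31.50 cos 56.4° = 17.43 m/s, v_y0 = 31.50 sin 56.4° = 26.24 m/s.
At x = 78.6 m, t = x/vₓ = 78.6/17.43 = 4.509 s.
Vertical velocity there: v_y = v_y0 − g t = 26.24 − 9.81 × 4.509 = −18.00 m/s.
Speed: √(vₓ² + v_y²) = √(17.43² + 18.00²) = 25.05 m/s.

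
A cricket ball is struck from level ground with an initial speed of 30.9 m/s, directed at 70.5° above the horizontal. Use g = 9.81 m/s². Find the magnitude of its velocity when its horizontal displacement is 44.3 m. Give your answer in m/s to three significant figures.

16.6 m/s

vₓ = 30.90 cos 70.5° = 10.31 m/s; v_y0 = 30.90 sin 70.5° = 29.13 m/s.
At x = 44.3 m, t = x/vₓ = 44.3/10.31 = 4.295 s.
Vertical velocity there: v_y = v_y0 − g t = 29.13 − 9.81 × 4.295 = −13.01 m/s.
Speed: √(vₓ² + v_y²) = √(10.31² + 13.01²) = 16.60 m/s.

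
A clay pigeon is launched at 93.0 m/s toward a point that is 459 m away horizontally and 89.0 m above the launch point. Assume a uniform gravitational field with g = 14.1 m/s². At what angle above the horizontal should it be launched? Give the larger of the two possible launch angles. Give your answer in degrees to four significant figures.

61.66°

Trajectory: y = x tanθ − g x² (1 + tan²θ)/(2v₀²). With x = 459, y = 89.0, v₀ = 93.0, g = 14.1:
171.7 tan²θ − 459 tanθ + (260.7) = 0.
tanθ = [459 ± √(459² − 4 × 171.7 × (260.7))] / (2 × 171.7) = (459 ± 177.7) / 343.5, giving tanθ = 0.8190 or 1.854.
θ = 39.32° or 61.66°; the larger is 61.66°.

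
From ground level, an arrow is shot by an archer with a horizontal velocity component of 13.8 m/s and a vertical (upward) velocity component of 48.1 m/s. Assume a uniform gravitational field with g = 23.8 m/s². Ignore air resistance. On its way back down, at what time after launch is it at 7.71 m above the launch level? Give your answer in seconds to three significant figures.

3.87 s

Set y = v_y0 t − ½ g t² = 7.71: 11.90 t² − 48.10 t + 7.71 = 0.
t = [48.10 ± √(48.10² − 2·23.8·7.71)] / 23.8 = (48.10 ± 44.12) / 23.8, so t = 0.1672 s or t = 3.875 s.
The descending-branch root is 3.875 s.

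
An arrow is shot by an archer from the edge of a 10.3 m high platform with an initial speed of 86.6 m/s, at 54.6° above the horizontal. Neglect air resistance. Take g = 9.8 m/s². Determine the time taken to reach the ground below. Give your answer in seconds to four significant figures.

14.55 s

vₓ = 86.60 cos 54.6° = 50.17 m/s; v_y0 = 86.60 sin 54.6° = 70.59 m/s.
With up positive and y = 0 at the ground: y(t) = 10.3 + (70.59) t − 4.900 t². Setting y = 0 and taking the positive root: t = [70.59 + √(70.59² + 2·9.80·10.3)] / 9.80 = (70.59 + 72.01) / 9.80 = 14.55 s.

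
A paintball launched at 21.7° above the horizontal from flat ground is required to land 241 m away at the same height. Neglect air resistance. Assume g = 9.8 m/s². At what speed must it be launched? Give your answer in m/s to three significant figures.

58.6 m/s

On level ground R = v₀² sin 2θ / g ⇒ v₀ = √(gR / sin 2θ).
v₀ = √(9.80 × 241 / sin 43.40°) = √(2362 / 0.6871) = √3437.4 = 58.63 m/s.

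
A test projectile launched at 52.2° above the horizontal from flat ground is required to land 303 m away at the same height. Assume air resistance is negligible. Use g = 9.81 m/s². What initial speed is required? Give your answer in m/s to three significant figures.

Level-ground range: R = v₀² sin(2θ)/g, so v₀ = √(gR / sin 2θ).
v₀ = √(9.81 × 303 / sin 104.4°) = √(2972 / 0.9686) = √3068.8 = 55.40 m/s.

55.4 m/s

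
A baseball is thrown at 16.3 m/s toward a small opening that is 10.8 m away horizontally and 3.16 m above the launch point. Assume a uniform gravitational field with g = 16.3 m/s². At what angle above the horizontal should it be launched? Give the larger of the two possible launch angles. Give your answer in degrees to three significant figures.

64.9°

Trajectory: y = x tanθ − g x² (1 + tan²θ)/(2v₀²). With x = 10.8, y = 3.16, v₀ = 16.3, g = 16.3:
3.578 tan²θ − 10.8 tanθ + (6.738) = 0.
tanθ = [10.8 ± √(10.8² − 4 × 3.578 × (6.738))] / (2 × 3.578) = (10.8 ± 4.495) / 7.156, giving tanθ = 0.8810 or 2.137.
θ = 41.38° or 64.93°; the larger is 64.93°.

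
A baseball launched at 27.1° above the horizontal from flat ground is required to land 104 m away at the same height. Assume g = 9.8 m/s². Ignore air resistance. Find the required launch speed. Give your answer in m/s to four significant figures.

35.45 m/s

From R = (v₀² / g) sin 2θ: v₀ = √(gR / sin 2θ).
v₀ = √(9.80 × 104 / sin 54.20°) = √(1019 / 0.8111) = √1256.6 = 35.45 m/s.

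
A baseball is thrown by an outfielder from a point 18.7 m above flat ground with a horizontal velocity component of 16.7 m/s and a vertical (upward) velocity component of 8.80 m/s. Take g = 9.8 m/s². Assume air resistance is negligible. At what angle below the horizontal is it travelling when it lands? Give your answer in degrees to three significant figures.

With up positive and y = 0 at the ground: y(t) = 18.7 + (8.800) t − 4.900 t². Setting y = 0 and taking the positive root: t = [8.800 + √(8.800² + 2·9.80·18.7)] / 9.80 = (8.800 + 21.07) / 9.80 = 3.048 s.
At impact: v_y = v_y0 − g t = −21.07 m/s; vₓ = 16.70 m/s.
Angle below horizontal: arctan(|v_y|/vₓ) = arctan(21.07/16.70) = 51.60°.

51.6°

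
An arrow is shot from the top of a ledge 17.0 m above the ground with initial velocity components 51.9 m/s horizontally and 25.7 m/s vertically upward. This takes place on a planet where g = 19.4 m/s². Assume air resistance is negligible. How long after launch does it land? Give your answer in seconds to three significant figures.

Vertical motion (up positive, ground at y = 0): 9.700 t² − (25.70) t − 17.0 = 0, so t = (25.70 + √(25.70² + 2·19.4·17.0)) / 19.4 = (25.70 + 36.33) / 19.4 = 3.198 s.

3.20 s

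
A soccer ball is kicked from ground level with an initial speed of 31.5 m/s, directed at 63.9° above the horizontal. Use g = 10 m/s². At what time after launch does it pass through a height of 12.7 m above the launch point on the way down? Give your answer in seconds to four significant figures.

Horizontal component vₓ = 31.50 cos 63.9° = 13.86 m/s; vertical v_y0 = 31.50 sin 63.9° = 28.29 m/s.
Require v_y0 t − ½ g t² = 12.7, i.e. 5.000 t² − 28.29 t + 12.7 = 0.
Quadratic formula: t = (28.29 ± √546.20) / 10.0 = (28.29 ± 23.37) / 10.0 → t = 0.4917 s or 5.166 s.
The descending-branch root is 5.166 s.

5.166 s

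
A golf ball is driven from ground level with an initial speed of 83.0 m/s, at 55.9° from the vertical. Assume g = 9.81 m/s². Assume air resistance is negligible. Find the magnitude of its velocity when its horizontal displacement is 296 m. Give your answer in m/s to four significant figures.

68.86 m/s

Components: vₓ = 83.00 sin 55.9° = 68.73 m/s, v_y0 = 83.00 cos 55.9° = 46.53 m/s.
x = vₓ t ⇒ t = 296/68.73 = 4.307 s.
Vertical velocity there: v_y = v_y0 − g t = 46.53 − 9.81 × 4.307 = 4.284 m/s.
Speed: √(vₓ² + v_y²) = √(68.73² + 4.284²) = 68.86 m/s.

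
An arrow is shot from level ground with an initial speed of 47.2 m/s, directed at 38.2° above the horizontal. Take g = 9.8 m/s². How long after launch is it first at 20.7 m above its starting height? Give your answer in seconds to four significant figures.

Horizontal component vₓ = 47.20 cos 38.2° = 37.09 m/s; vertical v_y0 = 47.20 sin 38.2° = 29.19 m/s.
Set y = v_y0 t − ½ g t² = 20.7: 4.900 t² − 29.19 t + 20.7 = 0.
t = [29.19 ± √(29.19² − 2·9.80·20.7)] / 9.80 = (29.19 ± 21.13) / 9.80, so t = 0.8228 s or t = 5.134 s.
The first (ascending) time is 0.8228 s.

0.8228 s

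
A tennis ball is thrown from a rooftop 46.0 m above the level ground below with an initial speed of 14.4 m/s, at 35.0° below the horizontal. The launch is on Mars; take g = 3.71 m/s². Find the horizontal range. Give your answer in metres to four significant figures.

38.08 m

Horizontal component vₓ = 14.40 cos 35.0° = 11.80 m/s; vertical v_y0 = −8.260 m/s (downward).
The projectile lands when y = 46.0 + (−8.260) t − ½·3.71·t² = 0. Positive root: t = (−8.260 + √(8.260² + 2·3.71·46.0)) / 3.71 = (−8.260 + 20.24) / 3.71 = 3.228 s.
Horizontal distance: R = vₓ t = 11.80 × 3.228 = 38.08 m.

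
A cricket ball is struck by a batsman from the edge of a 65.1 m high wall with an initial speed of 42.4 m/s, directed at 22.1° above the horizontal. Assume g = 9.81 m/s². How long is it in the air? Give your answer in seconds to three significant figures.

vₓ = 42.40 cos 22.1° = 39.28 m/s; v_y0 = 42.40 sin 22.1° = 15.95 m/s.
The projectile lands when y = 65.1 + (15.95) t − ½·9.81·t² = 0. Positive root: t = (15.95 + √(15.95² + 2·9.81·65.1)) / 9.81 = (15.95 + 39.14) / 9.81 = 5.616 s.

5.62 s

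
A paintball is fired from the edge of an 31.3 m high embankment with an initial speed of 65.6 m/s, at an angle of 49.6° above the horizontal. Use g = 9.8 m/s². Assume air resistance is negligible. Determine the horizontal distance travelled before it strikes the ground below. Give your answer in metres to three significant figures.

459 m

Resolve: vₓ = 65.60 cos 49.6° = 42.52 m/s and v_y0 = 65.60 sin 49.6° = 49.96 m/s.
With up positive and y = 0 at the ground: y(t) = 31.3 + (49.96) t − 4.900 t². Setting y = 0 and taking the positive root: t = [49.96 + √(49.96² + 2·9.80·31.3)] / 9.80 = (49.96 + 55.76) / 9.80 = 10.79 s.
Horizontal distance: R = vₓ t = 42.52 × 10.79 = 458.6 m.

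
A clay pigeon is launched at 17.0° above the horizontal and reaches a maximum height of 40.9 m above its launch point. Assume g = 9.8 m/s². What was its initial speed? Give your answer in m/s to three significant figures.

96.8 m/s

At the peak v_y = 0, so v_y0 = √(2gH) = √(2 × 9.80 × 40.9) = 28.31 m/s.
v_y0 = v₀ sin θ ⇒ v₀ = 28.31 / sin 17.0° = 96.84 m/s.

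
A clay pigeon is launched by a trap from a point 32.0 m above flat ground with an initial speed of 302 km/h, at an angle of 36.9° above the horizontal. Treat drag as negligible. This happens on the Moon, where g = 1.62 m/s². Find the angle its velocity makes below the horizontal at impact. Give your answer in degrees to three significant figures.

Convert: 302 km/h = 302/3.6 = 83.89 m/s.
Horizontal component vₓ = 83.89 cos 36.9° = 67.08 m/s; vertical v_y0 = 83.89 sin 36.9° = 50.37 m/s.
With up positive and y = 0 at the ground: y(t) = 32.0 + (50.37) t − 0.8100 t². Setting y = 0 and taking the positive root: t = [50.37 + √(50.37² + 2·1.62·32.0)] / 1.62 = (50.37 + 51.39) / 1.62 = 62.81 s.
At impact: v_y = v_y0 − g t = −51.39 m/s; vₓ = 67.08 m/s.
Angle below horizontal: arctan(|v_y|/vₓ) = arctan(51.39/67.08) = 37.45°.

37.5°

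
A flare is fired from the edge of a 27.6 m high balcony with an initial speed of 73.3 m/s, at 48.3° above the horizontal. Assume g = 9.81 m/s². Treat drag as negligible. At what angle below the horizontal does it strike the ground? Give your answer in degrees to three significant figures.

50.7°

Components: vₓ = 73.30 cos 48.3° = 48.76 m/s, v_y0 = 73.30 sin 48.3° = 54.73 m/s.
Vertical motion (up positive, ground at y = 0): 4.905 t² − (54.73) t − 27.6 = 0, so t = (54.73 + √(54.73² + 2·9.81·27.6)) / 9.81 = (54.73 + 59.47) / 9.81 = 11.64 s.
At impact: v_y = v_y0 − g t = −59.47 m/s; vₓ = 48.76 m/s.
Angle below horizontal: arctan(|v_y|/vₓ) = arctan(59.47/48.76) = 50.65°.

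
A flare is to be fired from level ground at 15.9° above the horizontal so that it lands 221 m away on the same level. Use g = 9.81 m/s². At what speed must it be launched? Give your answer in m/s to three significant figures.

64.1 m/s

On level ground R = v₀² sin 2θ / g ⇒ v₀ = √(gR / sin 2θ).
v₀ = √(9.81 × 221 / sin 31.80°) = √(2168 / 0.5270) = √4114.2 = 64.14 m/s.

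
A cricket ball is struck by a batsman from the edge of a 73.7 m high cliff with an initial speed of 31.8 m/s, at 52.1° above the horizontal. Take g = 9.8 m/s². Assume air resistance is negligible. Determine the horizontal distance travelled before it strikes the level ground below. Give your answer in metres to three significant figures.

141 m

Resolve: vₓ = 31.80 cos 52.1° = 19.53 m/s and v_y0 = 31.80 sin 52.1° = 25.09 m/s.
The projectile lands when y = 73.7 + (25.09) t − ½·9.80·t² = 0. Positive root: t = (25.09 + √(25.09² + 2·9.80·73.7)) / 9.80 = (25.09 + 45.54) / 9.80 = 7.208 s.
Horizontal distance: R = vₓ t = 19.53 × 7.208 = 140.8 m.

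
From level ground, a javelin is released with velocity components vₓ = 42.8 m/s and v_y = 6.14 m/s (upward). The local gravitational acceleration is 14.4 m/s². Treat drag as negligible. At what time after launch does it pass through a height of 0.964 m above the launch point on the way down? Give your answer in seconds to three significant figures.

Set y = v_y0 t − ½ g t² = 0.964: 7.200 t² − 6.140 t + 0.964 = 0.
t = [6.140 ± √(6.140² − 2·14.4·0.964)] / 14.4 = (6.140 ± 3.152) / 14.4, so t = 0.2075 s or t = 0.6453 s.
The descending-branch root is 0.6453 s.

0.645 s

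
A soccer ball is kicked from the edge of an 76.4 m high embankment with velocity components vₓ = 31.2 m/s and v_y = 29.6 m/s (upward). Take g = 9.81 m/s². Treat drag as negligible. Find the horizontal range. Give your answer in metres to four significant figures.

249.1 m

The projectile lands when y = 76.4 + (29.60) t − ½·9.81·t² = 0. Positive root: t = (29.60 + √(29.60² + 2·9.81·76.4)) / 9.81 = (29.60 + 48.74) / 9.81 = 7.985 s.
Horizontal distance: R = vₓ t = 31.20 × 7.985 = 249.1 m.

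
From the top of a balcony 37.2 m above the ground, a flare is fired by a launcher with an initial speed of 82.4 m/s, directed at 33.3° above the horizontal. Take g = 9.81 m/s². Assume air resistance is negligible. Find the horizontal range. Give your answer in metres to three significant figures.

Resolve: vₓ = 82.40 cos 33.3° = 68.87 m/s and v_y0 = 82.40 sin 33.3° = 45.24 m/s.
Vertical motion (up positive, ground at y = 0): 4.905 t² − (45.24) t − 37.2 = 0, so t = (45.24 + √(45.24² + 2·9.81·37.2)) / 9.81 = (45.24 + 52.69) / 9.81 = 9.983 s.
Horizontal distance: R = vₓ t = 68.87 × 9.983 = 687.5 m.

688 m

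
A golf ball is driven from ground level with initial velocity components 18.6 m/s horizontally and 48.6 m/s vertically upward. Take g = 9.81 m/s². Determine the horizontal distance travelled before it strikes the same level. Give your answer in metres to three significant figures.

184 m

Time aloft: T = 2 v_y0 / g = 2 × 48.60 / 9.81 = 9.908 s.
Horizontal distance R = vₓ T = 18.60 × 9.908 = 184.3 m.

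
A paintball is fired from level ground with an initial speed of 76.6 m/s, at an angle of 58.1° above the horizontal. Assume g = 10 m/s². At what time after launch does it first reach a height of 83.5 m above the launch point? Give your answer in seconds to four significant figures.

1.444 s

Components: vₓ = 76.60 cos 58.1° = 40.48 m/s, v_y0 = 76.60 sin 58.1° = 65.03 m/s.
Set y = v_y0 t − ½ g t² = 83.5: 5.000 t² − 65.03 t + 83.5 = 0.
t = [65.03 ± √(65.03² − 2·10.0·83.5)] / 10.0 = (65.03 ± 50.59) / 10.0, so t = 1.444 s or t = 11.56 s.
The first (ascending) time is 1.444 s.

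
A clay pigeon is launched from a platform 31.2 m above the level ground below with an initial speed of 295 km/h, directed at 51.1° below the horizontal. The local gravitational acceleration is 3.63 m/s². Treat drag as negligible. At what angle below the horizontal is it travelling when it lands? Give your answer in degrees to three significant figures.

Convert: 295 km/h = 295/3.6 = 81.94 m/s.
Resolve: vₓ = 81.94 cos 51.1° = 51.46 m/s and v_y0 = −63.77 m/s (downward).
The projectile lands when y = 31.2 + (−63.77) t − ½·3.63·t² = 0. Positive root: t = (−63.77 + √(63.77² + 2·3.63·31.2)) / 3.63 = (−63.77 + 65.52) / 3.63 = 0.4826 s.
At impact: v_y = v_y0 − g t = −65.52 m/s; vₓ = 51.46 m/s.
Angle below horizontal: arctan(|v_y|/vₓ) = arctan(65.52/51.46) = 51.86°.

51.9°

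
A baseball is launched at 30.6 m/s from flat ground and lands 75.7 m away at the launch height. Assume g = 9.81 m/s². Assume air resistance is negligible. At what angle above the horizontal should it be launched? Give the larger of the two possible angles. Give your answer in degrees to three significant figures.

From R = (v₀²/g) sin 2θ: sin 2θ = 9.81 × 75.7 / 936.36 = 0.7931.
2θ = 52.48° or 180° − 52.48° = 127.5°, so θ = 26.24° or 63.76°.
The larger angle is 63.76°.

63.8°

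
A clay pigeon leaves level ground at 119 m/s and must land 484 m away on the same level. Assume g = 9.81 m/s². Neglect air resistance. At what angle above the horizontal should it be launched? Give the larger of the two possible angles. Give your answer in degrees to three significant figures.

80.2°

From R = (v₀²/g) sin 2θ: sin 2θ = 9.81 × 484 / 14161 = 0.3353.
2θ = 19.59° or 180° − 19.59° = 160.4°, so θ = 9.795° or 80.20°.
The larger angle is 80.20°.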